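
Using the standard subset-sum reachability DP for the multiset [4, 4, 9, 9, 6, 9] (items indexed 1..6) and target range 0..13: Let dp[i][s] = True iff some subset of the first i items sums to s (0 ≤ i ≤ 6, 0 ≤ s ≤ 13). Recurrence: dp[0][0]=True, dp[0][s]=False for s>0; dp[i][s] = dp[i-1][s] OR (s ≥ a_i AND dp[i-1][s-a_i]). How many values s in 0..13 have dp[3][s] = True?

5

i\s   0   1   2   3   4   5   6   7   8   9  10  11  12  13
  0   T   F   F   F   F   F   F   F   F   F   F   F   F   F
  1   T   F   F   F   T   F   F   F   F   F   F   F   F   F
  2   T   F   F   F   T   F   F   F   T   F   F   F   F   F
  3   T   F   F   F   T   F   F   F   T   T   F   F   F   T
  4   T   F   F   F   T   F   F   F   T   T   F   F   F   T
  5   T   F   F   F   T   F   T   F   T   T   T   F   F   T
  6   T   F   F   F   T   F   T   F   T   T   T   F   F   T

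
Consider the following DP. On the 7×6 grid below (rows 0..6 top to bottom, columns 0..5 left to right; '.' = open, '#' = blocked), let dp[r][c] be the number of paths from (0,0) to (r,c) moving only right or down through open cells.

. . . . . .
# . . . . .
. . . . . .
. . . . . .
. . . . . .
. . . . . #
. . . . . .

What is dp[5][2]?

6

r\c   0   1   2   3   4   5
  0   1   1   1   1   1   1
  1   0   1   2   3   4   5
  2   0   1   3   6  10  15
  3   0   1   4  10  20  35
  4   0   1   5  15  35  70
  5   0   1   6  21  56   0
  6   0   1   7  28  84  84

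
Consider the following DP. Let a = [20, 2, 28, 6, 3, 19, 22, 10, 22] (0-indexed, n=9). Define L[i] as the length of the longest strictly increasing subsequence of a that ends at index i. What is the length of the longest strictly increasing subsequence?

   i    0    1    2    3    4    5    6    7    8
a[i]   20    2   28    6    3   19   22   10   22
L[i]    1    1    2    2    2    3    4    3    4

4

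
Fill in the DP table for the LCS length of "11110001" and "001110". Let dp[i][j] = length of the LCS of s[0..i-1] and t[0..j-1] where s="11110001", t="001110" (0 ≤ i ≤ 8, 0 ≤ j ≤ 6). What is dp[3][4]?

2

   ''  0  0  1  1  1  0
''  0  0  0  0  0  0  0
 1  0  0  0  1  1  1  1
 1  0  0  0  1  2  2  2
 1  0  0  0  1  2  3  3
 1  0  0  0  1  2  3  3
 0  0  1  1  1  2  3  4
 0  0  1  2  2  2  3  4
 0  0  1  2  2  2  3  4
 1  0  1  2  3  3  3  4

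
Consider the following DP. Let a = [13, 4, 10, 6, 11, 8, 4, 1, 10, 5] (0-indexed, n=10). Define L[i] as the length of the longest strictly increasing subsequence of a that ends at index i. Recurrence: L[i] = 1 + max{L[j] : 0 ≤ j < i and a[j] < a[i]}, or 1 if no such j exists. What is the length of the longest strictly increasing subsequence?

4

   i    0    1    2    3    4    5    6    7    8    9
a[i]   13    4   10    6   11    8    4    1   10    5
L[i]    1    1    2    2    3    3    1    1    4    2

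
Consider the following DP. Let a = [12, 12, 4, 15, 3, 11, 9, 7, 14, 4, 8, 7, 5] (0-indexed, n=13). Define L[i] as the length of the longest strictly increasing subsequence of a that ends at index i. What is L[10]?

   i    0    1    2    3    4    5    6    7    8    9   10   11   12
a[i]   12   12    4   15    3   11    9    7   14    4    8    7    5
L[i]    1    1    1    2    1    2    2    2    3    2    3    3    3

3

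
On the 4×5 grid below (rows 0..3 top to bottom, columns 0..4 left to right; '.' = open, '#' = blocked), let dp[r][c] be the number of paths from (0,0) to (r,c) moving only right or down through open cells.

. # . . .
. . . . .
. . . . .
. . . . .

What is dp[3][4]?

r\c   0   1   2   3   4
  0   1   0   0   0   0
  1   1   1   1   1   1
  2   1   2   3   4   5
  3   1   3   6  10  15

15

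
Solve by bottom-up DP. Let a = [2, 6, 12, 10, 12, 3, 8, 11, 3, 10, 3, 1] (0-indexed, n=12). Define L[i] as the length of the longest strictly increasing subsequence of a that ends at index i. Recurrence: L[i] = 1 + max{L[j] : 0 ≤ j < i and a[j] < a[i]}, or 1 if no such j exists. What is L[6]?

3

   i    0    1    2    3    4    5    6    7    8    9   10   11
a[i]    2    6   12   10   12    3    8   11    3   10    3    1
L[i]    1    2    3    3    4    2    3    4    2    4    2    1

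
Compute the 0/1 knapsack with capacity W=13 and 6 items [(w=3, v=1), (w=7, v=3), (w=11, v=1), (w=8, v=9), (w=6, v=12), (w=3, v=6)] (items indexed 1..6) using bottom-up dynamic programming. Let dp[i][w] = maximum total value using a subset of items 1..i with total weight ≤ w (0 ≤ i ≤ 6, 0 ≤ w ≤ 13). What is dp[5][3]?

1

i\w   0   1   2   3   4   5   6   7   8   9  10  11  12  13
  0   0   0   0   0   0   0   0   0   0   0   0   0   0   0
  1   0   0   0   1   1   1   1   1   1   1   1   1   1   1
  2   0   0   0   1   1   1   1   3   3   3   4   4   4   4
  3   0   0   0   1   1   1   1   3   3   3   4   4   4   4
  4   0   0   0   1   1   1   1   3   9   9   9  10  10  10
  5   0   0   0   1   1   1  12  12  12  13  13  13  13  15
  6   0   0   0   6   6   6  12  12  12  18  18  18  19  19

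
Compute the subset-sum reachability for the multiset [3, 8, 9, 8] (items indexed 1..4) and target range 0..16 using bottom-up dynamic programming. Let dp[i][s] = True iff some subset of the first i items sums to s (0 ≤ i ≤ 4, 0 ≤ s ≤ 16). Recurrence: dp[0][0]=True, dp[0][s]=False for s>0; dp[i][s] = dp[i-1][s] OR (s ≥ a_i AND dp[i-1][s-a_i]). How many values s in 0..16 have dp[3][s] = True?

6

i\s   0   1   2   3   4   5   6   7   8   9  10  11  12  13  14  15  16
  0   T   F   F   F   F   F   F   F   F   F   F   F   F   F   F   F   F
  1   T   F   F   T   F   F   F   F   F   F   F   F   F   F   F   F   F
  2   T   F   F   T   F   F   F   F   T   F   F   T   F   F   F   F   F
  3   T   F   F   T   F   F   F   F   T   T   F   T   T   F   F   F   F
  4   T   F   F   T   F   F   F   F   T   T   F   T   T   F   F   F   T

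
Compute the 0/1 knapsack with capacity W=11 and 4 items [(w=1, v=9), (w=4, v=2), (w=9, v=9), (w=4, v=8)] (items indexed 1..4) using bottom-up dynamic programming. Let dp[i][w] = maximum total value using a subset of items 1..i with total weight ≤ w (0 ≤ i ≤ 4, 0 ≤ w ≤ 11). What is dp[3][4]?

9

i\w   0   1   2   3   4   5   6   7   8   9  10  11
  0   0   0   0   0   0   0   0   0   0   0   0   0
  1   0   9   9   9   9   9   9   9   9   9   9   9
  2   0   9   9   9   9  11  11  11  11  11  11  11
  3   0   9   9   9   9  11  11  11  11  11  18  18
  4   0   9   9   9   9  17  17  17  17  19  19  19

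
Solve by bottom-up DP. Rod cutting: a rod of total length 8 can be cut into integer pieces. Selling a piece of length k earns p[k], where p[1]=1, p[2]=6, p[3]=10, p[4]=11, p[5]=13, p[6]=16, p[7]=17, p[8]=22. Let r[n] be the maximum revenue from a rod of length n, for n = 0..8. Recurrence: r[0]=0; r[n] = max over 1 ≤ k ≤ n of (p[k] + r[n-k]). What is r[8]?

   n    0    1    2    3    4    5    6    7    8
r[n]    0    1    6   10   12   16   20   22   26

26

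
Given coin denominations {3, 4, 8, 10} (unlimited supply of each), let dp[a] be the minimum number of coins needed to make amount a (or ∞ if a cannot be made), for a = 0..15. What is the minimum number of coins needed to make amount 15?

3

 a  0  1  2  3  4  5  6  7  8  9 10 11 12 13 14 15
dp  0  -  -  1  1  -  2  2  1  3  1  2  2  2  2  3
(- denotes ∞ / unreachable)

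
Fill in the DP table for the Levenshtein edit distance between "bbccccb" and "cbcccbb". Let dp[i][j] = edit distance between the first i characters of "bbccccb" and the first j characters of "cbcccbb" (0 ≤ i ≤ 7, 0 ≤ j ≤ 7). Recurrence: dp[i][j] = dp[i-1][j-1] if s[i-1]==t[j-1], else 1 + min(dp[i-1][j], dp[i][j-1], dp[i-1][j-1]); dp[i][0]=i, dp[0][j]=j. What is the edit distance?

2

   ''  c  b  c  c  c  b  b
''  0  1  2  3  4  5  6  7
 b  1  1  1  2  3  4  5  6
 b  2  2  1  2  3  4  4  5
 c  3  2  2  1  2  3  4  5
 c  4  3  3  2  1  2  3  4
 c  5  4  4  3  2  1  2  3
 c  6  5  5  4  3  2  2  3
 b  7  6  5  5  4  3  2  2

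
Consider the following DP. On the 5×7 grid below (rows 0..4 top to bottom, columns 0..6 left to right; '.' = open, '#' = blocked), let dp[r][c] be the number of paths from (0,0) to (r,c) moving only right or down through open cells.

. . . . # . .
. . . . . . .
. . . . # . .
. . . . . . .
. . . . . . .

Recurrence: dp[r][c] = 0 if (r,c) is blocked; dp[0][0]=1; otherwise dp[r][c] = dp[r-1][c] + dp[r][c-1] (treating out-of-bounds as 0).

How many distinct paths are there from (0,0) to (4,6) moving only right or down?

111

r\c   0   1   2   3   4   5   6
  0   1   1   1   1   0   0   0
  1   1   2   3   4   4   4   4
  2   1   3   6  10   0   4   8
  3   1   4  10  20  20  24  32
  4   1   5  15  35  55  79 111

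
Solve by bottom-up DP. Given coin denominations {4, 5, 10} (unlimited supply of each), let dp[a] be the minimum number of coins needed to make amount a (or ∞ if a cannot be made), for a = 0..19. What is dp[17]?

4

 a  0  1  2  3  4  5  6  7  8  9 10 11 12 13 14 15 16 17 18 19
dp  0  -  -  -  1  1  -  -  2  2  1  -  3  3  2  2  4  4  3  3
(- denotes ∞ / unreachable)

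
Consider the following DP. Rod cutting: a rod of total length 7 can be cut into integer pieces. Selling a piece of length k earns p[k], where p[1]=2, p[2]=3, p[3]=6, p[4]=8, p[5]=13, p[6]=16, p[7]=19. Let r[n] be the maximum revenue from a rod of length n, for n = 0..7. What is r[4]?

   n    0    1    2    3    4    5    6    7
r[n]    0    2    4    6    8   13   16   19

8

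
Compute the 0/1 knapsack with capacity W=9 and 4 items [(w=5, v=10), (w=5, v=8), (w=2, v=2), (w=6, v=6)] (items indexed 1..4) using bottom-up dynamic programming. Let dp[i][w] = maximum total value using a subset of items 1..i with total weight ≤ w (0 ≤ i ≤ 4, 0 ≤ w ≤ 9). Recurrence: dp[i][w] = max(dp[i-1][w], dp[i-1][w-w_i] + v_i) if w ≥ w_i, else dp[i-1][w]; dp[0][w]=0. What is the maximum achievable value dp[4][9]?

12

i\w   0   1   2   3   4   5   6   7   8   9
  0   0   0   0   0   0   0   0   0   0   0
  1   0   0   0   0   0  10  10  10  10  10
  2   0   0   0   0   0  10  10  10  10  10
  3   0   0   2   2   2  10  10  12  12  12
  4   0   0   2   2   2  10  10  12  12  12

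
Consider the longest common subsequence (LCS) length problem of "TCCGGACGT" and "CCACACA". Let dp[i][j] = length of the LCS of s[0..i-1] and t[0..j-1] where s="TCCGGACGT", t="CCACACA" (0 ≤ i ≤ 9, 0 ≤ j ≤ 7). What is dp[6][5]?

   ''  C  C  A  C  A  C  A
''  0  0  0  0  0  0  0  0
 T  0  0  0  0  0  0  0  0
 C  0  1  1  1  1  1  1  1
 C  0  1  2  2  2  2  2  2
 G  0  1  2  2  2  2  2  2
 G  0  1  2  2  2  2  2  2
 A  0  1  2  3  3  3  3  3
 C  0  1  2  3  4  4  4  4
 G  0  1  2  3  4  4  4  4
 T  0  1  2  3  4  4  4  4

3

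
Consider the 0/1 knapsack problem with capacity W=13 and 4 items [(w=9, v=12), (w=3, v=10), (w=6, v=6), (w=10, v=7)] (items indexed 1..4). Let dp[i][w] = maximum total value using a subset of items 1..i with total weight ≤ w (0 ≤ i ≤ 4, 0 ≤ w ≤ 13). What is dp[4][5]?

10

i\w   0   1   2   3   4   5   6   7   8   9  10  11  12  13
  0   0   0   0   0   0   0   0   0   0   0   0   0   0   0
  1   0   0   0   0   0   0   0   0   0  12  12  12  12  12
  2   0   0   0  10  10  10  10  10  10  12  12  12  22  22
  3   0   0   0  10  10  10  10  10  10  16  16  16  22  22
  4   0   0   0  10  10  10  10  10  10  16  16  16  22  22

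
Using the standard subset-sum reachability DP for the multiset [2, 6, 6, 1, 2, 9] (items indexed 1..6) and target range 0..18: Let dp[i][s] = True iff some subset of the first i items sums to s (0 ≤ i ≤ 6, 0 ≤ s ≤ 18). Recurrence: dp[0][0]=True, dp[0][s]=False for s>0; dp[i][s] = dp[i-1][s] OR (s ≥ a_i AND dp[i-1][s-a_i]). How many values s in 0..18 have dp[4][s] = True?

i\s   0   1   2   3   4   5   6   7   8   9  10  11  12  13  14  15  16  17  18
  0   T   F   F   F   F   F   F   F   F   F   F   F   F   F   F   F   F   F   F
  1   T   F   T   F   F   F   F   F   F   F   F   F   F   F   F   F   F   F   F
  2   T   F   T   F   F   F   T   F   T   F   F   F   F   F   F   F   F   F   F
  3   T   F   T   F   F   F   T   F   T   F   F   F   T   F   T   F   F   F   F
  4   T   T   T   T   F   F   T   T   T   T   F   F   T   T   T   T   F   F   F
  5   T   T   T   T   T   T   T   T   T   T   T   T   T   T   T   T   T   T   F
  6   T   T   T   T   T   T   T   T   T   T   T   T   T   T   T   T   T   T   T

12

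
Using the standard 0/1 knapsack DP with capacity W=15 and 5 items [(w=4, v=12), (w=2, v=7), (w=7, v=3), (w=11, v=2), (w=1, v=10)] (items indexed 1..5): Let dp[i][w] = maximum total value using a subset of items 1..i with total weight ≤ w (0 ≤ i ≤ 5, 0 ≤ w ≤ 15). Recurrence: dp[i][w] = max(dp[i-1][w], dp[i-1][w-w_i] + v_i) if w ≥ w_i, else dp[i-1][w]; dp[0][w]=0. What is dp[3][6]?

i\w   0   1   2   3   4   5   6   7   8   9  10  11  12  13  14  15
  0   0   0   0   0   0   0   0   0   0   0   0   0   0   0   0   0
  1   0   0   0   0  12  12  12  12  12  12  12  12  12  12  12  12
  2   0   0   7   7  12  12  19  19  19  19  19  19  19  19  19  19
  3   0   0   7   7  12  12  19  19  19  19  19  19  19  22  22  22
  4   0   0   7   7  12  12  19  19  19  19  19  19  19  22  22  22
  5   0  10  10  17  17  22  22  29  29  29  29  29  29  29  32  32

19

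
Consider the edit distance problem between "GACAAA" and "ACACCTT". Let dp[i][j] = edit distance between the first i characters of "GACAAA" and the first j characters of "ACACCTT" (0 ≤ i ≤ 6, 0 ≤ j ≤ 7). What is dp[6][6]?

   ''  A  C  A  C  C  T  T
''  0  1  2  3  4  5  6  7
 G  1  1  2  3  4  5  6  7
 A  2  1  2  2  3  4  5  6
 C  3  2  1  2  2  3  4  5
 A  4  3  2  1  2  3  4  5
 A  5  4  3  2  2  3  4  5
 A  6  5  4  3  3  3  4  5

4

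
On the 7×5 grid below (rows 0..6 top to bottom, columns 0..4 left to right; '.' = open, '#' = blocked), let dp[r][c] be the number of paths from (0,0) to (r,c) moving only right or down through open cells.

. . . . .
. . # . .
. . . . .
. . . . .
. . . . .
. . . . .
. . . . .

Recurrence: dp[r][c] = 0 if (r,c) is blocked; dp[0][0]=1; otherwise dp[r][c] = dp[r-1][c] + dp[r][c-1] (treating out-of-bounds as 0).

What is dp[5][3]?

r\c   0   1   2   3   4
  0   1   1   1   1   1
  1   1   2   0   1   2
  2   1   3   3   4   6
  3   1   4   7  11  17
  4   1   5  12  23  40
  5   1   6  18  41  81
  6   1   7  25  66 147

41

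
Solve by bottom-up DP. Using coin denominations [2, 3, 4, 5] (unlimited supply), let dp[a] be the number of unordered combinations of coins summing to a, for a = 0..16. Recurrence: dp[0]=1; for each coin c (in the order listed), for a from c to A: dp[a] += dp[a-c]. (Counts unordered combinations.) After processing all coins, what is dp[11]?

after  coin     0     1     2     3     4     5     6     7     8     9    10    11    12    13    14    15    16
          2     1     0     1     0     1     0     1     0     1     0     1     0     1     0     1     0     1
          3     1     0     1     1     1     1     2     1     2     2     2     2     3     2     3     3     3
          4     1     0     1     1     2     1     3     2     4     3     5     4     7     5     8     7    10
          5     1     0     1     1     2     2     3     3     5     5     7     7    10    10    13    14    17

7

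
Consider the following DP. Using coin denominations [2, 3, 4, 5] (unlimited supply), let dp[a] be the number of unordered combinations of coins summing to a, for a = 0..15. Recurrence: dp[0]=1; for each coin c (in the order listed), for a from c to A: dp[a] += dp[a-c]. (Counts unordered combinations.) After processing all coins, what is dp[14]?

after  coin     0     1     2     3     4     5     6     7     8     9    10    11    12    13    14    15
          2     1     0     1     0     1     0     1     0     1     0     1     0     1     0     1     0
          3     1     0     1     1     1     1     2     1     2     2     2     2     3     2     3     3
          4     1     0     1     1     2     1     3     2     4     3     5     4     7     5     8     7
          5     1     0     1     1     2     2     3     3     5     5     7     7    10    10    13    14

13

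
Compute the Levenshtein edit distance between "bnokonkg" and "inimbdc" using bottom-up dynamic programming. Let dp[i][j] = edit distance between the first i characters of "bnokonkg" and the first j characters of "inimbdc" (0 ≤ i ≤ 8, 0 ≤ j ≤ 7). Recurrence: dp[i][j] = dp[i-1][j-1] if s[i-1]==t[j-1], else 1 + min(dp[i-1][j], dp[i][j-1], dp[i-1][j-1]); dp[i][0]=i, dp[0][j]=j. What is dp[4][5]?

4

   ''  i  n  i  m  b  d  c
''  0  1  2  3  4  5  6  7
 b  1  1  2  3  4  4  5  6
 n  2  2  1  2  3  4  5  6
 o  3  3  2  2  3  4  5  6
 k  4  4  3  3  3  4  5  6
 o  5  5  4  4  4  4  5  6
 n  6  6  5  5  5  5  5  6
 k  7  7  6  6  6  6  6  6
 g  8  8  7  7  7  7  7  7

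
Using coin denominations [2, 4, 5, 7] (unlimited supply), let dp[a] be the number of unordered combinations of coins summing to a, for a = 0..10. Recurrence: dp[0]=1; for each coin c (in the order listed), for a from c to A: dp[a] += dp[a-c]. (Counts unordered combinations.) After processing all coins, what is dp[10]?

4

after  coin     0     1     2     3     4     5     6     7     8     9    10
          2     1     0     1     0     1     0     1     0     1     0     1
          4     1     0     1     0     2     0     2     0     3     0     3
          5     1     0     1     0     2     1     2     1     3     2     4
          7     1     0     1     0     2     1     2     2     3     3     4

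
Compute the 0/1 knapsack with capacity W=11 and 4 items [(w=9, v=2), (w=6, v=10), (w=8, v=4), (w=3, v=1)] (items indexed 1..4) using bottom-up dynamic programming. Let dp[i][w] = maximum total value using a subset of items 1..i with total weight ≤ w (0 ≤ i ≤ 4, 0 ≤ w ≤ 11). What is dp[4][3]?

i\w   0   1   2   3   4   5   6   7   8   9  10  11
  0   0   0   0   0   0   0   0   0   0   0   0   0
  1   0   0   0   0   0   0   0   0   0   2   2   2
  2   0   0   0   0   0   0  10  10  10  10  10  10
  3   0   0   0   0   0   0  10  10  10  10  10  10
  4   0   0   0   1   1   1  10  10  10  11  11  11

1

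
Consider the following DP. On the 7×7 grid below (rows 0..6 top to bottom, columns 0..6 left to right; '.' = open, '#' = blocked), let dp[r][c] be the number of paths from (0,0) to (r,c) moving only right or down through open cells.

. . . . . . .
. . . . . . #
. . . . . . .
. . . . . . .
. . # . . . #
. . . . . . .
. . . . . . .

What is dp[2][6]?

r\c   0   1   2   3   4   5   6
  0   1   1   1   1   1   1   1
  1   1   2   3   4   5   6   0
  2   1   3   6  10  15  21  21
  3   1   4  10  20  35  56  77
  4   1   5   0  20  55 111   0
  5   1   6   6  26  81 192 192
  6   1   7  13  39 120 312 504

21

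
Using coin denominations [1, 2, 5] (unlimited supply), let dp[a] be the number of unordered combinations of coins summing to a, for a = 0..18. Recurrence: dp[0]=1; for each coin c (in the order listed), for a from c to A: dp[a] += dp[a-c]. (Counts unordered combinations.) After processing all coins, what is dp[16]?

20

after  coin     0     1     2     3     4     5     6     7     8     9    10    11    12    13    14    15    16    17    18
          1     1     1     1     1     1     1     1     1     1     1     1     1     1     1     1     1     1     1     1
          2     1     1     2     2     3     3     4     4     5     5     6     6     7     7     8     8     9     9    10
          5     1     1     2     2     3     4     5     6     7     8    10    11    13    14    16    18    20    22    24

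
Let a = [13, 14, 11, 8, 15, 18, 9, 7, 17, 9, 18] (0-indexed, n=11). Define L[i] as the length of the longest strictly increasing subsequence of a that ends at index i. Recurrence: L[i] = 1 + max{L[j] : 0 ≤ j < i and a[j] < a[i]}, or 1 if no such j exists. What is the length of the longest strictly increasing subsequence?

5

   i    0    1    2    3    4    5    6    7    8    9   10
a[i]   13   14   11    8   15   18    9    7   17    9   18
L[i]    1    2    1    1    3    4    2    1    4    2    5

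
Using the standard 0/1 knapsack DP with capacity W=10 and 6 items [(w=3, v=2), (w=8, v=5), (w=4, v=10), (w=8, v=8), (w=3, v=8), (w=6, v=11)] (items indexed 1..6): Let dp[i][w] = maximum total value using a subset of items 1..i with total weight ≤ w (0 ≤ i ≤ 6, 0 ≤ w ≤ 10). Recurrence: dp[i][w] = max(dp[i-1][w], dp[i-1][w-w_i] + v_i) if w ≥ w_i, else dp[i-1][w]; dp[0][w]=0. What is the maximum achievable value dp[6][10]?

21

i\w   0   1   2   3   4   5   6   7   8   9  10
  0   0   0   0   0   0   0   0   0   0   0   0
  1   0   0   0   2   2   2   2   2   2   2   2
  2   0   0   0   2   2   2   2   2   5   5   5
  3   0   0   0   2  10  10  10  12  12  12  12
  4   0   0   0   2  10  10  10  12  12  12  12
  5   0   0   0   8  10  10  10  18  18  18  20
  6   0   0   0   8  10  10  11  18  18  19  21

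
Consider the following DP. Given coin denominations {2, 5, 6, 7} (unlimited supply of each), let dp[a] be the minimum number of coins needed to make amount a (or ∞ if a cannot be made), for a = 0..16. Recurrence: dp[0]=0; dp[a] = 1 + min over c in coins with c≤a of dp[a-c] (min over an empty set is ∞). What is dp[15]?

 a  0  1  2  3  4  5  6  7  8  9 10 11 12 13 14 15 16
dp  0  -  1  -  2  1  1  1  2  2  2  2  2  2  2  3  3
(- denotes ∞ / unreachable)

3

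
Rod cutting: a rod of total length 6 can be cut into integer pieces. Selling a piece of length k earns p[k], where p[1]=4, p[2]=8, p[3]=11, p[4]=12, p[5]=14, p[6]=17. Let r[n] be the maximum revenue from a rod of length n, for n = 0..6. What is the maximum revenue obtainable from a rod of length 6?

24

   n    0    1    2    3    4    5    6
r[n]    0    4    8   12   16   20   24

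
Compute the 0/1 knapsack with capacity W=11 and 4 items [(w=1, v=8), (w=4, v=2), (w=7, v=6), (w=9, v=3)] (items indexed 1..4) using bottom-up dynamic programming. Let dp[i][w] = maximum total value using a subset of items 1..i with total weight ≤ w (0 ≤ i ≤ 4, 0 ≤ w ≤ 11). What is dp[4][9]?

i\w   0   1   2   3   4   5   6   7   8   9  10  11
  0   0   0   0   0   0   0   0   0   0   0   0   0
  1   0   8   8   8   8   8   8   8   8   8   8   8
  2   0   8   8   8   8  10  10  10  10  10  10  10
  3   0   8   8   8   8  10  10  10  14  14  14  14
  4   0   8   8   8   8  10  10  10  14  14  14  14

14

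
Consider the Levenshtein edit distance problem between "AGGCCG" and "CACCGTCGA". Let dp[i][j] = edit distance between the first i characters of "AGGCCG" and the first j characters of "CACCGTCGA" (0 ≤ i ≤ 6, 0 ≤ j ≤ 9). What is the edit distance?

5

   ''  C  A  C  C  G  T  C  G  A
''  0  1  2  3  4  5  6  7  8  9
 A  1  1  1  2  3  4  5  6  7  8
 G  2  2  2  2  3  3  4  5  6  7
 G  3  3  3  3  3  3  4  5  5  6
 C  4  3  4  3  3  4  4  4  5  6
 C  5  4  4  4  3  4  5  4  5  6
 G  6  5  5  5  4  3  4  5  4  5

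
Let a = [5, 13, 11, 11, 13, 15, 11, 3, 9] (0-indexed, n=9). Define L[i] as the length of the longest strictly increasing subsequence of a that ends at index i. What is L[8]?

2

   i    0    1    2    3    4    5    6    7    8
a[i]    5   13   11   11   13   15   11    3    9
L[i]    1    2    2    2    3    4    2    1    2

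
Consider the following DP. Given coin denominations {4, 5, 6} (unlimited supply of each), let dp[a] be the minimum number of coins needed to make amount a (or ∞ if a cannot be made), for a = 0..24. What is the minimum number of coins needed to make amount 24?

4

 a  0  1  2  3  4  5  6  7  8  9 10 11 12 13 14 15 16 17 18 19 20 21 22 23 24
dp  0  -  -  -  1  1  1  -  2  2  2  2  2  3  3  3  3  3  3  4  4  4  4  4  4
(- denotes ∞ / unreachable)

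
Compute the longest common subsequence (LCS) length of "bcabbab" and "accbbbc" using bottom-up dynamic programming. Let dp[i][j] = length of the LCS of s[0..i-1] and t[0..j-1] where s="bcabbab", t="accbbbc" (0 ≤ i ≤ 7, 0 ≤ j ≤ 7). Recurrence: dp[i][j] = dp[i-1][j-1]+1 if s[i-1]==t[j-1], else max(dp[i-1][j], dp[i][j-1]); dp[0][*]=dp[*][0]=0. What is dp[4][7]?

   ''  a  c  c  b  b  b  c
''  0  0  0  0  0  0  0  0
 b  0  0  0  0  1  1  1  1
 c  0  0  1  1  1  1  1  2
 a  0  1  1  1  1  1  1  2
 b  0  1  1  1  2  2  2  2
 b  0  1  1  1  2  3  3  3
 a  0  1  1  1  2  3  3  3
 b  0  1  1  1  2  3  4  4

2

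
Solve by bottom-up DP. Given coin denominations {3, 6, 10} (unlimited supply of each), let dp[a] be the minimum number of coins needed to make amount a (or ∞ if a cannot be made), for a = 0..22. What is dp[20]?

 a  0  1  2  3  4  5  6  7  8  9 10 11 12 13 14 15 16 17 18 19 20 21 22
dp  0  -  -  1  -  -  1  -  -  2  1  -  2  2  -  3  2  -  3  3  2  4  3
(- denotes ∞ / unreachable)

2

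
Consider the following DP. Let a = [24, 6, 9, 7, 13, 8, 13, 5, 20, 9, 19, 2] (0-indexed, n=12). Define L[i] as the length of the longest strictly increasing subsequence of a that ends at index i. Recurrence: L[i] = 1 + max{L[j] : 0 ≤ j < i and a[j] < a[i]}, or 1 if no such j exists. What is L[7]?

   i    0    1    2    3    4    5    6    7    8    9   10   11
a[i]   24    6    9    7   13    8   13    5   20    9   19    2
L[i]    1    1    2    2    3    3    4    1    5    4    5    1

1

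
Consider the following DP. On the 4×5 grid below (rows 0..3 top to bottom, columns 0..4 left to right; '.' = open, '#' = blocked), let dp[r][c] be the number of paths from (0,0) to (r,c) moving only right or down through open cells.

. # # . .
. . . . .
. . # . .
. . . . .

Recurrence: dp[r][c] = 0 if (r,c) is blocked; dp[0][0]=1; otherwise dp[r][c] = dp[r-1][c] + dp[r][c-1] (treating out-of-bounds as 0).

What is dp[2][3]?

1

r\c   0   1   2   3   4
  0   1   0   0   0   0
  1   1   1   1   1   1
  2   1   2   0   1   2
  3   1   3   3   4   6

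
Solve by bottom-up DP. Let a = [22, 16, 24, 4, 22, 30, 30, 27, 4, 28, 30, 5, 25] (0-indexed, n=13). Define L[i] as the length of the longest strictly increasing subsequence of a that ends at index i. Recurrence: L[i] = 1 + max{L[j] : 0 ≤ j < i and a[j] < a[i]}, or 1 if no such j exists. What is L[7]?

   i    0    1    2    3    4    5    6    7    8    9   10   11   12
a[i]   22   16   24    4   22   30   30   27    4   28   30    5   25
L[i]    1    1    2    1    2    3    3    3    1    4    5    2    3

3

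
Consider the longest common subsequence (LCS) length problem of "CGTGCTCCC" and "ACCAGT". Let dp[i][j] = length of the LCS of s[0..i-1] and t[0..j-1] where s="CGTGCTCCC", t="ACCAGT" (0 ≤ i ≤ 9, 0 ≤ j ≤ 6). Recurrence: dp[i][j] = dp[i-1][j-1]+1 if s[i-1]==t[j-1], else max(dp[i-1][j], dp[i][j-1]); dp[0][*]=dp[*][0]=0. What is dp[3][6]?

3

   ''  A  C  C  A  G  T
''  0  0  0  0  0  0  0
 C  0  0  1  1  1  1  1
 G  0  0  1  1  1  2  2
 T  0  0  1  1  1  2  3
 G  0  0  1  1  1  2  3
 C  0  0  1  2  2  2  3
 T  0  0  1  2  2  2  3
 C  0  0  1  2  2  2  3
 C  0  0  1  2  2  2  3
 C  0  0  1  2  2  2  3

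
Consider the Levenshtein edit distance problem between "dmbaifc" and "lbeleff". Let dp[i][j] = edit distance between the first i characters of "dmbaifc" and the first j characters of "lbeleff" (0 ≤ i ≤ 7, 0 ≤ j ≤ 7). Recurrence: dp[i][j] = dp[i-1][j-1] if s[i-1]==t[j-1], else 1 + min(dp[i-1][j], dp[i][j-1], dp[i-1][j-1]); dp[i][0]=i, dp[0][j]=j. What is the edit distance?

6

   ''  l  b  e  l  e  f  f
''  0  1  2  3  4  5  6  7
 d  1  1  2  3  4  5  6  7
 m  2  2  2  3  4  5  6  7
 b  3  3  2  3  4  5  6  7
 a  4  4  3  3  4  5  6  7
 i  5  5  4  4  4  5  6  7
 f  6  6  5  5  5  5  5  6
 c  7  7  6  6  6  6  6  6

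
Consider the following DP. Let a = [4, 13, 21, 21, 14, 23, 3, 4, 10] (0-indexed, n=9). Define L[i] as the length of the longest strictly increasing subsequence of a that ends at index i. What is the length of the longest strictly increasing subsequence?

4

   i    0    1    2    3    4    5    6    7    8
a[i]    4   13   21   21   14   23    3    4   10
L[i]    1    2    3    3    3    4    1    2    3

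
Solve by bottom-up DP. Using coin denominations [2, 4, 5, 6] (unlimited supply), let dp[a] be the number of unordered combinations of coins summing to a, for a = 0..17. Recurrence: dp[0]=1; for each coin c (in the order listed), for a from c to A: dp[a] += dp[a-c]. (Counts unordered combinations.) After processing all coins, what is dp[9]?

2

after  coin     0     1     2     3     4     5     6     7     8     9    10    11    12    13    14    15    16    17
          2     1     0     1     0     1     0     1     0     1     0     1     0     1     0     1     0     1     0
          4     1     0     1     0     2     0     2     0     3     0     3     0     4     0     4     0     5     0
          5     1     0     1     0     2     1     2     1     3     2     4     2     5     3     6     4     7     5
          6     1     0     1     0     2     1     3     1     4     2     6     3     8     4    10     6    13     8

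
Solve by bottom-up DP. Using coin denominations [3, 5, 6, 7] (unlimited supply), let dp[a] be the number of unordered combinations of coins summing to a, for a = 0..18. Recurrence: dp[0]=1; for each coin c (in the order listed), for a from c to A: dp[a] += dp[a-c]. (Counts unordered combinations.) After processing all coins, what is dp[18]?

7

after  coin     0     1     2     3     4     5     6     7     8     9    10    11    12    13    14    15    16    17    18
          3     1     0     0     1     0     0     1     0     0     1     0     0     1     0     0     1     0     0     1
          5     1     0     0     1     0     1     1     0     1     1     1     1     1     1     1     2     1     1     2
          6     1     0     0     1     0     1     2     0     1     2     1     2     3     1     2     4     2     3     5
          7     1     0     0     1     0     1     2     1     1     2     2     2     4     3     3     5     4     5     7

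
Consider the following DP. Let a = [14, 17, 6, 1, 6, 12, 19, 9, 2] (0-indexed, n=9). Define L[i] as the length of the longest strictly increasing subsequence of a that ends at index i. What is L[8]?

   i    0    1    2    3    4    5    6    7    8
a[i]   14   17    6    1    6   12   19    9    2
L[i]    1    2    1    1    2    3    4    3    2

2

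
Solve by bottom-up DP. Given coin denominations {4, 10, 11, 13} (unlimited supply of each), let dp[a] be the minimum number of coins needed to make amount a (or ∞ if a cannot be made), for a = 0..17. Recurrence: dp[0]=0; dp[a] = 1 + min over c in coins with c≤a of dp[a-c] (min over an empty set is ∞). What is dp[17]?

 a  0  1  2  3  4  5  6  7  8  9 10 11 12 13 14 15 16 17
dp  0  -  -  -  1  -  -  -  2  -  1  1  3  1  2  2  4  2
(- denotes ∞ / unreachable)

2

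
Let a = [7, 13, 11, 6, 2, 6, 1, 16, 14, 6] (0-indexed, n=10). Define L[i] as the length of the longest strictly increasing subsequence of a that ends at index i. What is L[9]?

2

   i    0    1    2    3    4    5    6    7    8    9
a[i]    7   13   11    6    2    6    1   16   14    6
L[i]    1    2    2    1    1    2    1    3    3    2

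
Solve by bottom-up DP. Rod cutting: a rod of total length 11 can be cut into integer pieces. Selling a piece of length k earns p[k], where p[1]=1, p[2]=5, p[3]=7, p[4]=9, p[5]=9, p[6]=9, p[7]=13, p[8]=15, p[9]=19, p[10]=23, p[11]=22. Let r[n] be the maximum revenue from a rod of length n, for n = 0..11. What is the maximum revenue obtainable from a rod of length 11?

   n    0    1    2    3    4    5    6    7    8    9   10   11
r[n]    0    1    5    7   10   12   15   17   20   22   25   27

27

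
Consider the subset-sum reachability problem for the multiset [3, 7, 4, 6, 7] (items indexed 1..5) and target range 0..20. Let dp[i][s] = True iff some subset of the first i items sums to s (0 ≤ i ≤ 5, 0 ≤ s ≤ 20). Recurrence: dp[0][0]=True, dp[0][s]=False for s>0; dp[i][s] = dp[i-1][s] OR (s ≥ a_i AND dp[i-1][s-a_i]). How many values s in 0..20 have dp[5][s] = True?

14

i\s   0   1   2   3   4   5   6   7   8   9  10  11  12  13  14  15  16  17  18  19  20
  0   T   F   F   F   F   F   F   F   F   F   F   F   F   F   F   F   F   F   F   F   F
  1   T   F   F   T   F   F   F   F   F   F   F   F   F   F   F   F   F   F   F   F   F
  2   T   F   F   T   F   F   F   T   F   F   T   F   F   F   F   F   F   F   F   F   F
  3   T   F   F   T   T   F   F   T   F   F   T   T   F   F   T   F   F   F   F   F   F
  4   T   F   F   T   T   F   T   T   F   T   T   T   F   T   T   F   T   T   F   F   T
  5   T   F   F   T   T   F   T   T   F   T   T   T   F   T   T   F   T   T   T   F   T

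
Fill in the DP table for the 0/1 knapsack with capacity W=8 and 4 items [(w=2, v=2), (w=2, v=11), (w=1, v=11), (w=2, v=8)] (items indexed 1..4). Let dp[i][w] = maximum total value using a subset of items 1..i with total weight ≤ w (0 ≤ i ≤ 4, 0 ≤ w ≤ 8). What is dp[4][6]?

30

i\w   0   1   2   3   4   5   6   7   8
  0   0   0   0   0   0   0   0   0   0
  1   0   0   2   2   2   2   2   2   2
  2   0   0  11  11  13  13  13  13  13
  3   0  11  11  22  22  24  24  24  24
  4   0  11  11  22  22  30  30  32  32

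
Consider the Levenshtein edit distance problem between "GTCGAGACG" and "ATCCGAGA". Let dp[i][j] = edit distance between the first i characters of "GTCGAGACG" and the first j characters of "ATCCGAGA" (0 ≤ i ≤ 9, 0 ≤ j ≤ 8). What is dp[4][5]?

   ''  A  T  C  C  G  A  G  A
''  0  1  2  3  4  5  6  7  8
 G  1  1  2  3  4  4  5  6  7
 T  2  2  1  2  3  4  5  6  7
 C  3  3  2  1  2  3  4  5  6
 G  4  4  3  2  2  2  3  4  5
 A  5  4  4  3  3  3  2  3  4
 G  6  5  5  4  4  3  3  2  3
 A  7  6  6  5  5  4  3  3  2
 C  8  7  7  6  5  5  4  4  3
 G  9  8  8  7  6  5  5  4  4

2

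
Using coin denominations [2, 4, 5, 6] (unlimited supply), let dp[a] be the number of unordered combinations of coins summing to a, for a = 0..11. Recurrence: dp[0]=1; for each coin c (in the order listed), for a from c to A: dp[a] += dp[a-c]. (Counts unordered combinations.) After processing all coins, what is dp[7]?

after  coin     0     1     2     3     4     5     6     7     8     9    10    11
          2     1     0     1     0     1     0     1     0     1     0     1     0
          4     1     0     1     0     2     0     2     0     3     0     3     0
          5     1     0     1     0     2     1     2     1     3     2     4     2
          6     1     0     1     0     2     1     3     1     4     2     6     3

1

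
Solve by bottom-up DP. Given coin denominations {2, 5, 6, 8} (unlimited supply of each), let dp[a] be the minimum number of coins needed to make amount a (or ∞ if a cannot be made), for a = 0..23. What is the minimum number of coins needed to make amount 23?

4

 a  0  1  2  3  4  5  6  7  8  9 10 11 12 13 14 15 16 17 18 19 20 21 22 23
dp  0  -  1  -  2  1  1  2  1  3  2  2  2  2  2  3  2  3  3  3  3  3  3  4
(- denotes ∞ / unreachable)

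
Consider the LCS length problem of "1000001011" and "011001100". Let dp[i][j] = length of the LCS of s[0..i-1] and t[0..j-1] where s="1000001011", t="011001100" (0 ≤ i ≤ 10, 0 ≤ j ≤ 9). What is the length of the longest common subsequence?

5

   ''  0  1  1  0  0  1  1  0  0
''  0  0  0  0  0  0  0  0  0  0
 1  0  0  1  1  1  1  1  1  1  1
 0  0  1  1  1  2  2  2  2  2  2
 0  0  1  1  1  2  3  3  3  3  3
 0  0  1  1  1  2  3  3  3  4  4
 0  0  1  1  1  2  3  3  3  4  5
 0  0  1  1  1  2  3  3  3  4  5
 1  0  1  2  2  2  3  4  4  4  5
 0  0  1  2  2  3  3  4  4  5  5
 1  0  1  2  3  3  3  4  5  5  5
 1  0  1  2  3  3  3  4  5  5  5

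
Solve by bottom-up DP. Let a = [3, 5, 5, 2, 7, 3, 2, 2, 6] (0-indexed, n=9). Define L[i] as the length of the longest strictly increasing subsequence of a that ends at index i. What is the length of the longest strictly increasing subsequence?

   i    0    1    2    3    4    5    6    7    8
a[i]    3    5    5    2    7    3    2    2    6
L[i]    1    2    2    1    3    2    1    1    3

3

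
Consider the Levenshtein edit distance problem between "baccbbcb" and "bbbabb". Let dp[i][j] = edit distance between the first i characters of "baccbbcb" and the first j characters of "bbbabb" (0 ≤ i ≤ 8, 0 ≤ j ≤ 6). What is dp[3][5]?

   ''  b  b  b  a  b  b
''  0  1  2  3  4  5  6
 b  1  0  1  2  3  4  5
 a  2  1  1  2  2  3  4
 c  3  2  2  2  3  3  4
 c  4  3  3  3  3  4  4
 b  5  4  3  3  4  3  4
 b  6  5  4  3  4  4  3
 c  7  6  5  4  4  5  4
 b  8  7  6  5  5  4  5

3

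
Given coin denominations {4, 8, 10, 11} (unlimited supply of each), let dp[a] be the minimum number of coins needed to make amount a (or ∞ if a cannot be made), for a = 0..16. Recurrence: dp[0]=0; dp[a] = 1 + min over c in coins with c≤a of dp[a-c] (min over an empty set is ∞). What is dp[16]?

 a  0  1  2  3  4  5  6  7  8  9 10 11 12 13 14 15 16
dp  0  -  -  -  1  -  -  -  1  -  1  1  2  -  2  2  2
(- denotes ∞ / unreachable)

2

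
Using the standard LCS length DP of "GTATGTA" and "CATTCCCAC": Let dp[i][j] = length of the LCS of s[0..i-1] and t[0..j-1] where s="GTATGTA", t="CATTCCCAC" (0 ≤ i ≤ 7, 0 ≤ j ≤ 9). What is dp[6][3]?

2

   ''  C  A  T  T  C  C  C  A  C
''  0  0  0  0  0  0  0  0  0  0
 G  0  0  0  0  0  0  0  0  0  0
 T  0  0  0  1  1  1  1  1  1  1
 A  0  0  1  1  1  1  1  1  2  2
 T  0  0  1  2  2  2  2  2  2  2
 G  0  0  1  2  2  2  2  2  2  2
 T  0  0  1  2  3  3  3  3  3  3
 A  0  0  1  2  3  3  3  3  4  4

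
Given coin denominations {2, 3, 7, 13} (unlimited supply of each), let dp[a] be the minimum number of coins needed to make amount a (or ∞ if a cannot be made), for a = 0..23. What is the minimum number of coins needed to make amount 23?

3

 a  0  1  2  3  4  5  6  7  8  9 10 11 12 13 14 15 16 17 18 19 20 21 22 23
dp  0  -  1  1  2  2  2  1  3  2  2  3  3  1  2  2  2  3  3  3  2  3  3  3
(- denotes ∞ / unreachable)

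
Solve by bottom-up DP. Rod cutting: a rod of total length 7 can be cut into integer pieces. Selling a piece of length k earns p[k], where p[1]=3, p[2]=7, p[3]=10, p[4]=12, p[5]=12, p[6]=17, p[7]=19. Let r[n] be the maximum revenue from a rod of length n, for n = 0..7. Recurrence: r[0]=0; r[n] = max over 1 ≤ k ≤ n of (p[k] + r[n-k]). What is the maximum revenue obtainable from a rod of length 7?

24

   n    0    1    2    3    4    5    6    7
r[n]    0    3    7   10   14   17   21   24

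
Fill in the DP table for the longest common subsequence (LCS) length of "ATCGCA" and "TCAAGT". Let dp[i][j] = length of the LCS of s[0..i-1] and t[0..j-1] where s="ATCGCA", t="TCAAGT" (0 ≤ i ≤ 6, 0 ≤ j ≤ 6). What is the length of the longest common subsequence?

3

   ''  T  C  A  A  G  T
''  0  0  0  0  0  0  0
 A  0  0  0  1  1  1  1
 T  0  1  1  1  1  1  2
 C  0  1  2  2  2  2  2
 G  0  1  2  2  2  3  3
 C  0  1  2  2  2  3  3
 A  0  1  2  3  3  3  3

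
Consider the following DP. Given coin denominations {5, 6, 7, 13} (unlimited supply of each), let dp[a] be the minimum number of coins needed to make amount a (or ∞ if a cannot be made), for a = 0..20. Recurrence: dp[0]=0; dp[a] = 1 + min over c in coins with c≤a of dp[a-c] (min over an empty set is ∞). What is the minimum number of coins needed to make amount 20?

2

 a  0  1  2  3  4  5  6  7  8  9 10 11 12 13 14 15 16 17 18 19 20
dp  0  -  -  -  -  1  1  1  -  -  2  2  2  1  2  3  3  3  2  2  2
(- denotes ∞ / unreachable)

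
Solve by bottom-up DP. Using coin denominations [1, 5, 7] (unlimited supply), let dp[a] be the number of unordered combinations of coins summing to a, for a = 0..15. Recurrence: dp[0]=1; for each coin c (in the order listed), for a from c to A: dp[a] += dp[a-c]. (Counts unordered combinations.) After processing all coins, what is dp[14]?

after  coin     0     1     2     3     4     5     6     7     8     9    10    11    12    13    14    15
          1     1     1     1     1     1     1     1     1     1     1     1     1     1     1     1     1
          5     1     1     1     1     1     2     2     2     2     2     3     3     3     3     3     4
          7     1     1     1     1     1     2     2     3     3     3     4     4     5     5     6     7

6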